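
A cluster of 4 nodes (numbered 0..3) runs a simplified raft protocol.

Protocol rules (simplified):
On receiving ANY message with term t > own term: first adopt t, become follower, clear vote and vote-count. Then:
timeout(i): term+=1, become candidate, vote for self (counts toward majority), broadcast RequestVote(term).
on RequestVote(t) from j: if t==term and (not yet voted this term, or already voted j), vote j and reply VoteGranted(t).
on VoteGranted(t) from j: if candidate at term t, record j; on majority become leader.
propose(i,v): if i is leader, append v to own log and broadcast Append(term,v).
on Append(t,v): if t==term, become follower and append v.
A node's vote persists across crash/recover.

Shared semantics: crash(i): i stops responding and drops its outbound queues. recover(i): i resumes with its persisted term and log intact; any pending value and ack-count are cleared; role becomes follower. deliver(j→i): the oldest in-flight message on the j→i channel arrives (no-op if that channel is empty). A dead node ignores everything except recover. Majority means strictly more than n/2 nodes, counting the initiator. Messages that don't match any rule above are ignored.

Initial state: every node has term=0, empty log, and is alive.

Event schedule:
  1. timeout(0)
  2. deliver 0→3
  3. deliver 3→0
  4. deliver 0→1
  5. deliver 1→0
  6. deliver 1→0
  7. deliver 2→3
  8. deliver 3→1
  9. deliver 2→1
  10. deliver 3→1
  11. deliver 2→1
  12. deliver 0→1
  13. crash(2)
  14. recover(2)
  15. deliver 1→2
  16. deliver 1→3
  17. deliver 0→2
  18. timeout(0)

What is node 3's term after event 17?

1

e1 timeout(0): 0[cand,t=1,-]
e2 deliver 0→3: 3[foll,t=1,-]
e3 deliver 3→0: ·
e4 deliver 0→1: 1[foll,t=1,-]
e5 deliver 1→0: 0[lead,t=1,-]
e6 deliver 1→0: ·
e7 deliver 2→3: ·
e8 deliver 3→1: ·
e9 deliver 2→1: ·
e10 deliver 3→1: ·
e11 deliver 2→1: ·
e12 deliver 0→1: ·
e13 crash(2): 2[✗foll,t=0,-]
e14 recover(2): 2[foll,t=0,-]
e15 deliver 1→2: ·
e16 deliver 1→3: ·
e17 deliver 0→2: 2[foll,t=1,-]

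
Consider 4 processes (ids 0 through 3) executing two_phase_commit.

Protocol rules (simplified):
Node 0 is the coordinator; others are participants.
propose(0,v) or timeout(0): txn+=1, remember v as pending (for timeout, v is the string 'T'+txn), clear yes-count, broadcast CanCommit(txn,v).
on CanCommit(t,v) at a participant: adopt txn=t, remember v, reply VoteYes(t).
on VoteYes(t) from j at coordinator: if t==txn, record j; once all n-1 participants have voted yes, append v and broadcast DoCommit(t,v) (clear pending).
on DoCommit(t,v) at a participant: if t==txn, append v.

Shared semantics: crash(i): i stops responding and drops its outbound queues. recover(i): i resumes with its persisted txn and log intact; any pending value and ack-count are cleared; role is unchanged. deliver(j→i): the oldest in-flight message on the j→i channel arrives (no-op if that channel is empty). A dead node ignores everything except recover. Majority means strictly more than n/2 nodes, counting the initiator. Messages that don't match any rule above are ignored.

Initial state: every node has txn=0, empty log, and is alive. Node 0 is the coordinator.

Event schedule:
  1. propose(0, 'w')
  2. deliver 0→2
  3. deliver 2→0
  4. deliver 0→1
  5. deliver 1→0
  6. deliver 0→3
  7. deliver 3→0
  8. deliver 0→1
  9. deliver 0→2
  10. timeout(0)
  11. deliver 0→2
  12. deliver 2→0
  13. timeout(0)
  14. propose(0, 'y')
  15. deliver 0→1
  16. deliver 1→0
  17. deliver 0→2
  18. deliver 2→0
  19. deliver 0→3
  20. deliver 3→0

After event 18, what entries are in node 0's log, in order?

after 1 — propose(0,'w'): n0:coor/t1/[-]
after 2 — deliver 0→2: n2:part/t1/[-]
after 3 — deliver 2→0: ·
after 4 — deliver 0→1: n1:part/t1/[-]
after 5 — deliver 1→0: ·
after 6 — deliver 0→3: n3:part/t1/[-]
after 7 — deliver 3→0: n0:coor/t1/[w]
after 8 — deliver 0→1: n1:part/t1/[w]
after 9 — deliver 0→2: n2:part/t1/[w]
after 10 — timeout(0): n0:coor/t2/[w]
after 11 — deliver 0→2: n2:part/t2/[w]
after 12 — deliver 2→0: ·
after 13 — timeout(0): n0:coor/t3/[w]
after 14 — propose(0,'y'): n0:coor/t4/[w]
after 15 — deliver 0→1: n1:part/t2/[w]
after 16 — deliver 1→0: ·
after 17 — deliver 0→2: n2:part/t3/[w]
after 18 — deliver 2→0: ·

w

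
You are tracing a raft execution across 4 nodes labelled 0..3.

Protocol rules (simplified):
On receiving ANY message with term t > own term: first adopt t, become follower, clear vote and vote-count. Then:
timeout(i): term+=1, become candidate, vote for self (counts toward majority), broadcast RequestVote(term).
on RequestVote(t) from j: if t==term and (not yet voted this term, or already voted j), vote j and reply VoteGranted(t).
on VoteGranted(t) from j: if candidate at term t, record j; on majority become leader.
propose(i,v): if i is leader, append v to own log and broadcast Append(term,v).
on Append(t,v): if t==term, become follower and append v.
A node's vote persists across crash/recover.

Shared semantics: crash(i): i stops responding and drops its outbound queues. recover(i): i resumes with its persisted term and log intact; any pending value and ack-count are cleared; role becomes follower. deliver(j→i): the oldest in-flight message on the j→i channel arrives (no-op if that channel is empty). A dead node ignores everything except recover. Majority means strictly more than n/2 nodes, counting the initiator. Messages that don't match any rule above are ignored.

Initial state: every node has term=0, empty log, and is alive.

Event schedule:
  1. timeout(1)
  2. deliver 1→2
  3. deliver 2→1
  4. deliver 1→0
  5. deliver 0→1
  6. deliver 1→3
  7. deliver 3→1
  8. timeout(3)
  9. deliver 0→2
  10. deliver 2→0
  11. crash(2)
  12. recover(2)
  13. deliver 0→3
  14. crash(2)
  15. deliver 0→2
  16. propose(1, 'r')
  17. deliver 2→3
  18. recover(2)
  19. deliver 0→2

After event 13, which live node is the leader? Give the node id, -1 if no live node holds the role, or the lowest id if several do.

[1] timeout(1) → N1(cand t1 [-])
[2] deliver 1→2 → N2(foll t1 [-])
[3] deliver 2→1 → ∅
[4] deliver 1→0 → N0(foll t1 [-])
[5] deliver 0→1 → N1(lead t1 [-])
[6] deliver 1→3 → N3(foll t1 [-])
[7] deliver 3→1 → ∅
[8] timeout(3) → N3(cand t2 [-])
[9] deliver 0→2 → ∅
[10] deliver 2→0 → ∅
[11] crash(2) → N2(✗foll t1 [-])
[12] recover(2) → N2(foll t1 [-])
[13] deliver 0→3 → ∅

1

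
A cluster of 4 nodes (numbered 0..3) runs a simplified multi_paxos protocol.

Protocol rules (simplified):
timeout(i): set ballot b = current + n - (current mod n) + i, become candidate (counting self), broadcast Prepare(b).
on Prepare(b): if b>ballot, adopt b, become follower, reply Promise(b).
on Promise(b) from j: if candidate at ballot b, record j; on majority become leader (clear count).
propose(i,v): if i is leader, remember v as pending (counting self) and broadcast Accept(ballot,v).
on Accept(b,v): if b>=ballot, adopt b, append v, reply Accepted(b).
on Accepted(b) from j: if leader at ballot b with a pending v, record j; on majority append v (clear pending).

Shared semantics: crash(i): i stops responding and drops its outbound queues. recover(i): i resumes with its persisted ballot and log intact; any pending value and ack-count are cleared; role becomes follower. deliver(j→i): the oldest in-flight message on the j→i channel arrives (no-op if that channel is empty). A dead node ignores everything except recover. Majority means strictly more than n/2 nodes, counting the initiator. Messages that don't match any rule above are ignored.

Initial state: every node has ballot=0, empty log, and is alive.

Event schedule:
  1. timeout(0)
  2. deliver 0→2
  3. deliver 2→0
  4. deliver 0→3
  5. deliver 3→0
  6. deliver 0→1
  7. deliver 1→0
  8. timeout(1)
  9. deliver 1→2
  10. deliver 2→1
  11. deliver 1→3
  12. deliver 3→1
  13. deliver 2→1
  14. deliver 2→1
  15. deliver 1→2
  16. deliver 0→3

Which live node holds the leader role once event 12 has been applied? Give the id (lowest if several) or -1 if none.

e1 timeout(0): 0[cand,b=4,-]
e2 deliver 0→2: 2[foll,b=4,-]
e3 deliver 2→0: ·
e4 deliver 0→3: 3[foll,b=4,-]
e5 deliver 3→0: 0[lead,b=4,-]
e6 deliver 0→1: 1[foll,b=4,-]
e7 deliver 1→0: ·
e8 timeout(1): 1[cand,b=9,-]
e9 deliver 1→2: 2[foll,b=9,-]
e10 deliver 2→1: ·
e11 deliver 1→3: 3[foll,b=9,-]
e12 deliver 3→1: 1[lead,b=9,-]

0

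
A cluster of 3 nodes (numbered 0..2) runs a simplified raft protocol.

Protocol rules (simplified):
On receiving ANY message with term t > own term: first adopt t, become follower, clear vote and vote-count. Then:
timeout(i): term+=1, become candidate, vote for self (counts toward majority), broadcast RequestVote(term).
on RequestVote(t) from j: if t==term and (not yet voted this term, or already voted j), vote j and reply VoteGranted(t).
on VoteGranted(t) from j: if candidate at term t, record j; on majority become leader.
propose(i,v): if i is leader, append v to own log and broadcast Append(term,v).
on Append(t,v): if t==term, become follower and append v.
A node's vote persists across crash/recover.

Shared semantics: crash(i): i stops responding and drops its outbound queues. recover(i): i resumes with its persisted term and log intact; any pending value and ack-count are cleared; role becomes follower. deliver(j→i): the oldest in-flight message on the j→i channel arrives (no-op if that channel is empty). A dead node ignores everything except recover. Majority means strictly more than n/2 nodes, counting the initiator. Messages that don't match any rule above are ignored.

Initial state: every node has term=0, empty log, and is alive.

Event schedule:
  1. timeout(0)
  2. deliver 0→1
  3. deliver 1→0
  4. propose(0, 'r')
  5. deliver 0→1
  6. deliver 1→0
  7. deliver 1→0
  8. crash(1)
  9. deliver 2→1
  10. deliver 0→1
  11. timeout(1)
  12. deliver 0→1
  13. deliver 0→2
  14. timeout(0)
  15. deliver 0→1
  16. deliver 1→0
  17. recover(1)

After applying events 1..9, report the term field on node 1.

after 1 — timeout(0): n0:cand/t1/[-]
after 2 — deliver 0→1: n1:foll/t1/[-]
after 3 — deliver 1→0: n0:lead/t1/[-]
after 4 — propose(0,'r'): n0:lead/t1/[r]
after 5 — deliver 0→1: n1:foll/t1/[r]
after 6 — deliver 1→0: ·
after 7 — deliver 1→0: ·
after 8 — crash(1): n1:✗foll/t1/[r]
after 9 — deliver 2→1: ·

1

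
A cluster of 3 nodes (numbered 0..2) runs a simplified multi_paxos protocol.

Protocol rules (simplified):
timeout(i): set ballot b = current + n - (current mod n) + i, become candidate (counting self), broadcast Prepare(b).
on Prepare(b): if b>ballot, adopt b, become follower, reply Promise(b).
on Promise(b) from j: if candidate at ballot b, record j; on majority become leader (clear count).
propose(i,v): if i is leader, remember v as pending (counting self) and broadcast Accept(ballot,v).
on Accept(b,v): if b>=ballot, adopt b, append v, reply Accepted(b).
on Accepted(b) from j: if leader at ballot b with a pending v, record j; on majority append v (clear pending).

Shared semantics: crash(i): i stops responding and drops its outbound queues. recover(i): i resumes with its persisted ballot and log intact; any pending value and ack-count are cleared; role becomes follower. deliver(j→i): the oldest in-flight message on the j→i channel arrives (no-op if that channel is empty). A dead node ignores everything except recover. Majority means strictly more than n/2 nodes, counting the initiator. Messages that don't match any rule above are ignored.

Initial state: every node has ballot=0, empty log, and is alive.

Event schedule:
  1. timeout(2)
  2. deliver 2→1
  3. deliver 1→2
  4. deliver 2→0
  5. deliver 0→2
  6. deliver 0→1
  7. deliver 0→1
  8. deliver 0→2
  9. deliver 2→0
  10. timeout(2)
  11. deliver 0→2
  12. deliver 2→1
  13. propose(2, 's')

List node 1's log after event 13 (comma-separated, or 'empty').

empty

e1 timeout(2): 2[cand,b=5,-]
e2 deliver 2→1: 1[foll,b=5,-]
e3 deliver 1→2: 2[lead,b=5,-]
e4 deliver 2→0: 0[foll,b=5,-]
e5 deliver 0→2: ·
e6 deliver 0→1: ·
e7 deliver 0→1: ·
e8 deliver 0→2: ·
e9 deliver 2→0: ·
e10 timeout(2): 2[cand,b=8,-]
e11 deliver 0→2: ·
e12 deliver 2→1: 1[foll,b=8,-]
e13 propose(2,'s'): ·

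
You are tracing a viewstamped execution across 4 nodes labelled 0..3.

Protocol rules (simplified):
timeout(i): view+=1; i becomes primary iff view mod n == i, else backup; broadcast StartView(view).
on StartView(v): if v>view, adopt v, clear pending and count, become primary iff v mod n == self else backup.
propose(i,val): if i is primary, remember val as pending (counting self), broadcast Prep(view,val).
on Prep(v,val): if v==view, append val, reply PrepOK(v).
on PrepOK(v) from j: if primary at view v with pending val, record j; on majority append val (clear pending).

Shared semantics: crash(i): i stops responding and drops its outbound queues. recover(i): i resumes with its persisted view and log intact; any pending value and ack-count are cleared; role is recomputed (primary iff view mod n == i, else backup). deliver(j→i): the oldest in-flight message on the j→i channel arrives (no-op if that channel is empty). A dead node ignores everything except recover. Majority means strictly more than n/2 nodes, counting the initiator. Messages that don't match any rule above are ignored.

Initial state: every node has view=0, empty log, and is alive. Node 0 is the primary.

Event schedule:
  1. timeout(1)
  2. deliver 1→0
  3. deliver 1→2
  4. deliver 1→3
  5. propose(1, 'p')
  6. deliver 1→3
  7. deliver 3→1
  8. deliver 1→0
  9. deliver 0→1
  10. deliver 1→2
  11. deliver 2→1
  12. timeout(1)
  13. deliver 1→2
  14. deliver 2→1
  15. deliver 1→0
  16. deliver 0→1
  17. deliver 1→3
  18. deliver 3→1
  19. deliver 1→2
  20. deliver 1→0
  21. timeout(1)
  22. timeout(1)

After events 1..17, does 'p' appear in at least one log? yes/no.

yes

e1 timeout(1): 1[prim,v=1,-]
e2 deliver 1→0: 0[back,v=1,-]
e3 deliver 1→2: 2[back,v=1,-]
e4 deliver 1→3: 3[back,v=1,-]
e5 propose(1,'p'): ·
e6 deliver 1→3: 3[back,v=1,p]
e7 deliver 3→1: ·
e8 deliver 1→0: 0[back,v=1,p]
e9 deliver 0→1: 1[prim,v=1,p]
e10 deliver 1→2: 2[back,v=1,p]
e11 deliver 2→1: ·
e12 timeout(1): 1[back,v=2,p]
e13 deliver 1→2: 2[prim,v=2,p]
e14 deliver 2→1: ·
e15 deliver 1→0: 0[back,v=2,p]
e16 deliver 0→1: ·
e17 deliver 1→3: 3[back,v=2,p]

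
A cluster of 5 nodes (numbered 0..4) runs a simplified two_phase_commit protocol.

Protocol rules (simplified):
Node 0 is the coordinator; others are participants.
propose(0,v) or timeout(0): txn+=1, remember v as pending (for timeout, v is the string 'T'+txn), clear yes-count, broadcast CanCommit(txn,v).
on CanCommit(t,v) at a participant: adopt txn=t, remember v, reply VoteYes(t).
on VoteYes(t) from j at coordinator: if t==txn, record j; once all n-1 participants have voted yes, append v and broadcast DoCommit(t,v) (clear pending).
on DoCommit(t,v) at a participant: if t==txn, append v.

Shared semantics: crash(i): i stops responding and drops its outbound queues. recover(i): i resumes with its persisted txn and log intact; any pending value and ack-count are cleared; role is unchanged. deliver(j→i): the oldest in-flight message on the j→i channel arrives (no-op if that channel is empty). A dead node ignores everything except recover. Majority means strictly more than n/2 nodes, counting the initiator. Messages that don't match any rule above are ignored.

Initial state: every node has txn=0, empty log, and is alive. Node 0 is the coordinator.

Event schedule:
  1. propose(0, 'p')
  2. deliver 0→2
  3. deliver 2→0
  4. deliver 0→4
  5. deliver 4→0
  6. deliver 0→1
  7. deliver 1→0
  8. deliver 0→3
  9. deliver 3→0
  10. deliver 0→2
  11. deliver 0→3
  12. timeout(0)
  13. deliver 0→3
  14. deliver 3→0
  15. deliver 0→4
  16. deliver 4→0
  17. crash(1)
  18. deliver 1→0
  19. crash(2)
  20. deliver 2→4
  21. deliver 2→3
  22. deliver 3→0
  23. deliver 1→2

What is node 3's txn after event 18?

2

e1 propose(0,'p'): 0[coor,t=1,-]
e2 deliver 0→2: 2[part,t=1,-]
e3 deliver 2→0: ·
e4 deliver 0→4: 4[part,t=1,-]
e5 deliver 4→0: ·
e6 deliver 0→1: 1[part,t=1,-]
e7 deliver 1→0: ·
e8 deliver 0→3: 3[part,t=1,-]
e9 deliver 3→0: 0[coor,t=1,p]
e10 deliver 0→2: 2[part,t=1,p]
e11 deliver 0→3: 3[part,t=1,p]
e12 timeout(0): 0[coor,t=2,p]
e13 deliver 0→3: 3[part,t=2,p]
e14 deliver 3→0: ·
e15 deliver 0→4: 4[part,t=1,p]
e16 deliver 4→0: ·
e17 crash(1): 1[✗part,t=1,-]
e18 deliver 1→0: ·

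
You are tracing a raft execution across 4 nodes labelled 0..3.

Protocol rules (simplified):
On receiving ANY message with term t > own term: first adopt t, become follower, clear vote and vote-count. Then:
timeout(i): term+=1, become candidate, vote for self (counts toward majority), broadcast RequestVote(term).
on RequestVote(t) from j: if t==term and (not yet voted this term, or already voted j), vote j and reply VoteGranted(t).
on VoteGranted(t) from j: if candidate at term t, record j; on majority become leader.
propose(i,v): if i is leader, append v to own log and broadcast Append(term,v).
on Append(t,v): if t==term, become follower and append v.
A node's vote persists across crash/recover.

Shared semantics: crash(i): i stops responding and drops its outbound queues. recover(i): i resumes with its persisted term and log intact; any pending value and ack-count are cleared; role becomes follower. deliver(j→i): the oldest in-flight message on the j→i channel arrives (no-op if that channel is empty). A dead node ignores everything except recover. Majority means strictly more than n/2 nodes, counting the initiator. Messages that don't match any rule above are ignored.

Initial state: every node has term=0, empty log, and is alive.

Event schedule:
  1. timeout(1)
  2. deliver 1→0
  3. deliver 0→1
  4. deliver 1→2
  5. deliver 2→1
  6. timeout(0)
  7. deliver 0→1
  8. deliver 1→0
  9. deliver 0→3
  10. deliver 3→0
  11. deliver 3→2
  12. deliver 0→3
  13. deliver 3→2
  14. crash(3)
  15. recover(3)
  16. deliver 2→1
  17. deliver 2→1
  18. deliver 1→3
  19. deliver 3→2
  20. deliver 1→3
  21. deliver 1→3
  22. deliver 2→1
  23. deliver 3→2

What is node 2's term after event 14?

1

[1] timeout(1) → N1(cand t1 [-])
[2] deliver 1→0 → N0(foll t1 [-])
[3] deliver 0→1 → ∅
[4] deliver 1→2 → N2(foll t1 [-])
[5] deliver 2→1 → N1(lead t1 [-])
[6] timeout(0) → N0(cand t2 [-])
[7] deliver 0→1 → N1(foll t2 [-])
[8] deliver 1→0 → ∅
[9] deliver 0→3 → N3(foll t2 [-])
[10] deliver 3→0 → N0(lead t2 [-])
[11] deliver 3→2 → ∅
[12] deliver 0→3 → ∅
[13] deliver 3→2 → ∅
[14] crash(3) → N3(✗foll t2 [-])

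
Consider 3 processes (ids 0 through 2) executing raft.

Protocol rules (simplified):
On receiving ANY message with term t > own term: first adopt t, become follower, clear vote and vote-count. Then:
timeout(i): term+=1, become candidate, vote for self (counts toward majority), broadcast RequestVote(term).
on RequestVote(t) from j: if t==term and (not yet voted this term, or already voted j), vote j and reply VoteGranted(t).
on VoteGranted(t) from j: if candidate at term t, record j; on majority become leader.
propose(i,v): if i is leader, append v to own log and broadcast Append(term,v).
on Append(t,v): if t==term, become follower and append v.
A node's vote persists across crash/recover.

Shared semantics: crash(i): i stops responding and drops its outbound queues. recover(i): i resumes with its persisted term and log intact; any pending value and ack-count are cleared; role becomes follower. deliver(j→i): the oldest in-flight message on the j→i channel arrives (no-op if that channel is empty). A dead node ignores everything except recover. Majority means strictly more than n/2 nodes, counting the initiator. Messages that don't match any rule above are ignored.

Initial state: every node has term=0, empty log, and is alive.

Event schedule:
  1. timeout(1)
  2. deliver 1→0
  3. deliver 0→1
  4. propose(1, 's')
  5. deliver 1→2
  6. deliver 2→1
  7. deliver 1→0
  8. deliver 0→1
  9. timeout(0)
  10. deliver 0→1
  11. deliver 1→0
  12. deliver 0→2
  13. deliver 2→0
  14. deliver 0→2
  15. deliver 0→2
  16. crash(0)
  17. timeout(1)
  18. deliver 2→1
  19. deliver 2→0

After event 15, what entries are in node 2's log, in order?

empty

e1 timeout(1): 1[cand,t=1,-]
e2 deliver 1→0: 0[foll,t=1,-]
e3 deliver 0→1: 1[lead,t=1,-]
e4 propose(1,'s'): 1[lead,t=1,s]
e5 deliver 1→2: 2[foll,t=1,-]
e6 deliver 2→1: ·
e7 deliver 1→0: 0[foll,t=1,s]
e8 deliver 0→1: ·
e9 timeout(0): 0[cand,t=2,s]
e10 deliver 0→1: 1[foll,t=2,s]
e11 deliver 1→0: 0[lead,t=2,s]
e12 deliver 0→2: 2[foll,t=2,-]
e13 deliver 2→0: ·
e14 deliver 0→2: ·
e15 deliver 0→2: ·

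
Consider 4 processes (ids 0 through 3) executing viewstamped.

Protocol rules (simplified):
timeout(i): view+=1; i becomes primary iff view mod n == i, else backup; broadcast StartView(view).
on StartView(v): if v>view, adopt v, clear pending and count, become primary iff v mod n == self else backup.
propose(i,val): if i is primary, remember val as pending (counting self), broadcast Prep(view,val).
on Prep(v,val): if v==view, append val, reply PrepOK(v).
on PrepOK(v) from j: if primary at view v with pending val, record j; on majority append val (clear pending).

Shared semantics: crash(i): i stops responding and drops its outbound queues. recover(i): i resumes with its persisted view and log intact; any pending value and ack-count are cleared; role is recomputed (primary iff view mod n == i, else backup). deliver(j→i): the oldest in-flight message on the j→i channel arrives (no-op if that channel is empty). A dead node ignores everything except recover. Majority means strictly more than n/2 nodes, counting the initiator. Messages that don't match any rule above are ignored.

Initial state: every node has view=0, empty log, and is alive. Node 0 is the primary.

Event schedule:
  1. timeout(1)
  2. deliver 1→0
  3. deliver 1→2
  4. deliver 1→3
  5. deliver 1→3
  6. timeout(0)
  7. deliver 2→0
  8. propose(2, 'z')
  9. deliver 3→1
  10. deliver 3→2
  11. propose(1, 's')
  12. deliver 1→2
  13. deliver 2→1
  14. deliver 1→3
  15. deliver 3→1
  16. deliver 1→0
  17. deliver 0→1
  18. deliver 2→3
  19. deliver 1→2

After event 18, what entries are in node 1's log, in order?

e1 timeout(1): 1[prim,v=1,-]
e2 deliver 1→0: 0[back,v=1,-]
e3 deliver 1→2: 2[back,v=1,-]
e4 deliver 1→3: 3[back,v=1,-]
e5 deliver 1→3: ·
e6 timeout(0): 0[back,v=2,-]
e7 deliver 2→0: ·
e8 propose(2,'z'): ·
e9 deliver 3→1: ·
e10 deliver 3→2: ·
e11 propose(1,'s'): ·
e12 deliver 1→2: 2[back,v=1,s]
e13 deliver 2→1: ·
e14 deliver 1→3: 3[back,v=1,s]
e15 deliver 3→1: 1[prim,v=1,s]
e16 deliver 1→0: ·
e17 deliver 0→1: 1[back,v=2,s]
e18 deliver 2→3: ·

s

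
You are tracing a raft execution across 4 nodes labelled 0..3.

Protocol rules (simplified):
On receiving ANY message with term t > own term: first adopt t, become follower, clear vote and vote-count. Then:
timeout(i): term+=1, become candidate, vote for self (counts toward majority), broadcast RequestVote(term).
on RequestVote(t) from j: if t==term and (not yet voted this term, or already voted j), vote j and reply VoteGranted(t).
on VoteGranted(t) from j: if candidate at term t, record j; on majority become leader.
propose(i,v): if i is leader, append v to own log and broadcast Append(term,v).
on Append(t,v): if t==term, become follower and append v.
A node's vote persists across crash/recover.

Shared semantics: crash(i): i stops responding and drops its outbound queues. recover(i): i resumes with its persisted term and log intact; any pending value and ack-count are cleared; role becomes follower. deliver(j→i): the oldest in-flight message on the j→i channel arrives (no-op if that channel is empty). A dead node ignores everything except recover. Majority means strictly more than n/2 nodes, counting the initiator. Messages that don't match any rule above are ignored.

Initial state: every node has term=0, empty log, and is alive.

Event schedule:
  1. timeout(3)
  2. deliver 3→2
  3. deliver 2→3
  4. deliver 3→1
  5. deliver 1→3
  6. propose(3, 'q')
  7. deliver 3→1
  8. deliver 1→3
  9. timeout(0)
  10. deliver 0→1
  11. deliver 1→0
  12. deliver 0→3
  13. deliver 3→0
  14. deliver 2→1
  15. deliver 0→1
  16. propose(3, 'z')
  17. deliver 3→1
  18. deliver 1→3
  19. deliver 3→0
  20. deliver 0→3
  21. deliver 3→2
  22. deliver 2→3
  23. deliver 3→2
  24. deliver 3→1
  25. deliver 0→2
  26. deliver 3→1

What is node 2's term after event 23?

1

step 1 timeout(3): 3={cand,t=1,log=-}
step 2 deliver 3→2: 2={foll,t=1,log=-}
step 3 deliver 2→3: —
step 4 deliver 3→1: 1={foll,t=1,log=-}
step 5 deliver 1→3: 3={lead,t=1,log=-}
step 6 propose(3,'q'): 3={lead,t=1,log=q}
step 7 deliver 3→1: 1={foll,t=1,log=q}
step 8 deliver 1→3: —
step 9 timeout(0): 0={cand,t=1,log=-}
step 10 deliver 0→1: —
step 11 deliver 1→0: —
step 12 deliver 0→3: —
step 13 deliver 3→0: —
step 14 deliver 2→1: —
step 15 deliver 0→1: —
step 16 propose(3,'z'): 3={lead,t=1,log=q,z}
step 17 deliver 3→1: 1={foll,t=1,log=q,z}
step 18 deliver 1→3: —
step 19 deliver 3→0: 0={foll,t=1,log=q}
step 20 deliver 0→3: —
step 21 deliver 3→2: 2={foll,t=1,log=q}
step 22 deliver 2→3: —
step 23 deliver 3→2: 2={foll,t=1,log=q,z}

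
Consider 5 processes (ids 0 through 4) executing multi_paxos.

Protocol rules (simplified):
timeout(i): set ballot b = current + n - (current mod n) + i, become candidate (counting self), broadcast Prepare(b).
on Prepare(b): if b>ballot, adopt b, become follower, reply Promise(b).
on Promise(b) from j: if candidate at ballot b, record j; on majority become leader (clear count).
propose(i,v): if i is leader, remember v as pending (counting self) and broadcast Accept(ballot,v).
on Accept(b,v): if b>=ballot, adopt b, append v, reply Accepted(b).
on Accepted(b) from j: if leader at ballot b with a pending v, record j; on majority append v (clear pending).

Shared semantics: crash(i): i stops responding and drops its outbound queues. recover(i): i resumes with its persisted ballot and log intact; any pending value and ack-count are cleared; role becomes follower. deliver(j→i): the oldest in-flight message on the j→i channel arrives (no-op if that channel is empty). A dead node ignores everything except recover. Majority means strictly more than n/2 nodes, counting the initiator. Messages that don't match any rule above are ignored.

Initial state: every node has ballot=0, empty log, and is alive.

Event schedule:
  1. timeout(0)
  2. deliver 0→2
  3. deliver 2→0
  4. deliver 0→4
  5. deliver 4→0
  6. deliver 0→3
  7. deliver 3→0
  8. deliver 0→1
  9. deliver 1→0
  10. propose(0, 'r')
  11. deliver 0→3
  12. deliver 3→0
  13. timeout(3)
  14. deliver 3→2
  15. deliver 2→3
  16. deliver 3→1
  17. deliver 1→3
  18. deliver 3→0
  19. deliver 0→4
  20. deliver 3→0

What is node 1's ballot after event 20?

13

1. timeout(0):  <0:cand b5 ->
2. deliver 0→2:  <2:foll b5 ->
3. deliver 2→0:  nop
4. deliver 0→4:  <4:foll b5 ->
5. deliver 4→0:  <0:lead b5 ->
6. deliver 0→3:  <3:foll b5 ->
7. deliver 3→0:  nop
8. deliver 0→1:  <1:foll b5 ->
9. deliver 1→0:  nop
10. propose(0,'r'):  nop
11. deliver 0→3:  <3:foll b5 r>
12. deliver 3→0:  nop
13. timeout(3):  <3:cand b13 r>
14. deliver 3→2:  <2:foll b13 ->
15. deliver 2→3:  nop
16. deliver 3→1:  <1:foll b13 ->
17. deliver 1→3:  <3:lead b13 r>
18. deliver 3→0:  <0:foll b13 ->
19. deliver 0→4:  <4:foll b5 r>
20. deliver 3→0:  nop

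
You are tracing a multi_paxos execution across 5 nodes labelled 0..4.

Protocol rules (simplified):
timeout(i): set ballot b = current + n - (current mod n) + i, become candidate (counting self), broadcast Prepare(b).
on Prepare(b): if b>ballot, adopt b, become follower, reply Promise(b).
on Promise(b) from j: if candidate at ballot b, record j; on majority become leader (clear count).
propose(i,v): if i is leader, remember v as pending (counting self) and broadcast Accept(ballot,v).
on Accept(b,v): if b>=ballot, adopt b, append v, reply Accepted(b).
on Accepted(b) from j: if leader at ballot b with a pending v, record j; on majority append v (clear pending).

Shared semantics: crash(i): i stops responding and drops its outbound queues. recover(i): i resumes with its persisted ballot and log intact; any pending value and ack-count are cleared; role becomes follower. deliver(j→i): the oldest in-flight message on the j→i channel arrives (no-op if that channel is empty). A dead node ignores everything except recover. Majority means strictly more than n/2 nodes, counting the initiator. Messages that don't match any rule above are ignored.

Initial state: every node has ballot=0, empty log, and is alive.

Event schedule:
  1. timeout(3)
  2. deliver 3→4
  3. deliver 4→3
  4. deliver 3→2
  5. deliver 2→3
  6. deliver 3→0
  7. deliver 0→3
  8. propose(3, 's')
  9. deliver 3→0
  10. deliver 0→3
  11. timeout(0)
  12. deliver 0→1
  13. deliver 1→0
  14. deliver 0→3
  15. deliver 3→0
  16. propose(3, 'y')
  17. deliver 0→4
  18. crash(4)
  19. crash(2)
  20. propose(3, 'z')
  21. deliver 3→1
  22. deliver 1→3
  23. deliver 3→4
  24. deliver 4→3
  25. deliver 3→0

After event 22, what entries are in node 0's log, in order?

e1 timeout(3): 3[cand,b=8,-]
e2 deliver 3→4: 4[foll,b=8,-]
e3 deliver 4→3: ·
e4 deliver 3→2: 2[foll,b=8,-]
e5 deliver 2→3: 3[lead,b=8,-]
e6 deliver 3→0: 0[foll,b=8,-]
e7 deliver 0→3: ·
e8 propose(3,'s'): ·
e9 deliver 3→0: 0[foll,b=8,s]
e10 deliver 0→3: ·
e11 timeout(0): 0[cand,b=10,s]
e12 deliver 0→1: 1[foll,b=10,-]
e13 deliver 1→0: ·
e14 deliver 0→3: 3[foll,b=10,-]
e15 deliver 3→0: 0[lead,b=10,s]
e16 propose(3,'y'): ·
e17 deliver 0→4: 4[foll,b=10,-]
e18 crash(4): 4[✗foll,b=10,-]
e19 crash(2): 2[✗foll,b=8,-]
e20 propose(3,'z'): ·
e21 deliver 3→1: ·
e22 deliver 1→3: ·

s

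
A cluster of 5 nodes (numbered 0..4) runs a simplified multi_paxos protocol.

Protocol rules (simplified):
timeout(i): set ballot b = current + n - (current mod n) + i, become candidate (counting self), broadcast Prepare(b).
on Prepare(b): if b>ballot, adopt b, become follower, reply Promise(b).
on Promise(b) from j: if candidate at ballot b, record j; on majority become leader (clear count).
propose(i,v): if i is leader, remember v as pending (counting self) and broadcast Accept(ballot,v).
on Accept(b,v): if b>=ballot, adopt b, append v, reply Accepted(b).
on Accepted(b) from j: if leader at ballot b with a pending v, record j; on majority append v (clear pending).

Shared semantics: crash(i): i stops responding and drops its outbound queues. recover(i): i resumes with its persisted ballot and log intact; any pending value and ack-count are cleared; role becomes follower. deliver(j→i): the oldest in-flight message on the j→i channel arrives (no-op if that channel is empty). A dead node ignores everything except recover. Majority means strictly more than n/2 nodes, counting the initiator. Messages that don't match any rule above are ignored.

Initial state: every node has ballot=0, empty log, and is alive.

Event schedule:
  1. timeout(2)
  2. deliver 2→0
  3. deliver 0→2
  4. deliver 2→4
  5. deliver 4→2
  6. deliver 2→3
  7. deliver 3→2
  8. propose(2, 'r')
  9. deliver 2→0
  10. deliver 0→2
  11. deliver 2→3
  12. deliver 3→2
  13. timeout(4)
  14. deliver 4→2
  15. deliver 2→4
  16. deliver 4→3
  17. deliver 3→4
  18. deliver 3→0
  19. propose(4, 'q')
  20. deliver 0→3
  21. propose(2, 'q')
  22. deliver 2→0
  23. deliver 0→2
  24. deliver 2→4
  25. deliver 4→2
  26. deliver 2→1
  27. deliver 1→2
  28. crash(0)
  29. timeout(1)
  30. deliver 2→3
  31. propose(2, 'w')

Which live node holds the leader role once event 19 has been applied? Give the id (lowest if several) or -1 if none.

-1

[1] timeout(2) → N2(cand b7 [-])
[2] deliver 2→0 → N0(foll b7 [-])
[3] deliver 0→2 → ∅
[4] deliver 2→4 → N4(foll b7 [-])
[5] deliver 4→2 → N2(lead b7 [-])
[6] deliver 2→3 → N3(foll b7 [-])
[7] deliver 3→2 → ∅
[8] propose(2,'r') → ∅
[9] deliver 2→0 → N0(foll b7 [r])
[10] deliver 0→2 → ∅
[11] deliver 2→3 → N3(foll b7 [r])
[12] deliver 3→2 → N2(lead b7 [r])
[13] timeout(4) → N4(cand b14 [-])
[14] deliver 4→2 → N2(foll b14 [r])
[15] deliver 2→4 → ∅
[16] deliver 4→3 → N3(foll b14 [r])
[17] deliver 3→4 → ∅
[18] deliver 3→0 → ∅
[19] propose(4,'q') → ∅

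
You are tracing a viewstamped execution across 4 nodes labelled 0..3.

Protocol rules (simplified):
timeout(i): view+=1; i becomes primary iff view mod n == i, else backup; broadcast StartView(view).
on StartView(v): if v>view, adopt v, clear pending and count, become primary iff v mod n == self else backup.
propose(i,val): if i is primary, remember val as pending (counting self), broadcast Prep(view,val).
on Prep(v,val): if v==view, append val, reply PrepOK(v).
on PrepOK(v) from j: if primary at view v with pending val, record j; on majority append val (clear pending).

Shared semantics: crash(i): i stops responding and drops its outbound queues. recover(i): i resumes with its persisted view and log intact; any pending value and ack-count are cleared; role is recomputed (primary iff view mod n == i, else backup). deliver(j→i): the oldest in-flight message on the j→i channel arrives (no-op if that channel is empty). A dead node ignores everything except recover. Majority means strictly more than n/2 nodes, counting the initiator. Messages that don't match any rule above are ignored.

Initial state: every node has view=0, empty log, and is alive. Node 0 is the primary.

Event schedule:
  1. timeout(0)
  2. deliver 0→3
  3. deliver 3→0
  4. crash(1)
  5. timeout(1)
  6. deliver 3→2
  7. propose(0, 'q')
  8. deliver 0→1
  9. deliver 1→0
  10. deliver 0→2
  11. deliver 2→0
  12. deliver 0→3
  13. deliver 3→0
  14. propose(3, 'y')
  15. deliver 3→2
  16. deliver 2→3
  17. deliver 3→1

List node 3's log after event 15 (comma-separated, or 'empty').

empty

after 1 — timeout(0): n0:back/v1/[-]
after 2 — deliver 0→3: n3:back/v1/[-]
after 3 — deliver 3→0: ·
after 4 — crash(1): n1:✗back/v0/[-]
after 5 — timeout(1): ·
after 6 — deliver 3→2: ·
after 7 — propose(0,'q'): ·
after 8 — deliver 0→1: ·
after 9 — deliver 1→0: ·
after 10 — deliver 0→2: n2:back/v1/[-]
after 11 — deliver 2→0: ·
after 12 — deliver 0→3: ·
after 13 — deliver 3→0: ·
after 14 — propose(3,'y'): ·
after 15 — deliver 3→2: ·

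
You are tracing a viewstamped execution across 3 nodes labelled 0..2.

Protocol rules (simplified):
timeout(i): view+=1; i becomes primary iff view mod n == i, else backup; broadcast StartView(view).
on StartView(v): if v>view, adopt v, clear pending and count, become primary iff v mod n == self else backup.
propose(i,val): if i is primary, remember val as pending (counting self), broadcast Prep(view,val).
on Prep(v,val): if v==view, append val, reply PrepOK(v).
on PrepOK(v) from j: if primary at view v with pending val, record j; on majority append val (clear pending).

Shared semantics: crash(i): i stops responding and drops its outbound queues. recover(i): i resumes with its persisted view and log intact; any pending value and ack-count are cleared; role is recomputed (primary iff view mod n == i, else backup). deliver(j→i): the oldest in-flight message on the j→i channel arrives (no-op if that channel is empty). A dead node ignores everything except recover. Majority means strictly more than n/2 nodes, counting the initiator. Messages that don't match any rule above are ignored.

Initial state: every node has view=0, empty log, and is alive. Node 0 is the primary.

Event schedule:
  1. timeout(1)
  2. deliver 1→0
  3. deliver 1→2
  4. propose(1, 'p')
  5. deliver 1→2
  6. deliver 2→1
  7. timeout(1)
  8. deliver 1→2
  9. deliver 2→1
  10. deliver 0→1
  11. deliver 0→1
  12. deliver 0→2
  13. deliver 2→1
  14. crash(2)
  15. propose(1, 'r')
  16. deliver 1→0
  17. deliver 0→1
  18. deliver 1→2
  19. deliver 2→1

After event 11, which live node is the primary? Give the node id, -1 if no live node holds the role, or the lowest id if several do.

1. timeout(1):  <1:prim v1 ->
2. deliver 1→0:  <0:back v1 ->
3. deliver 1→2:  <2:back v1 ->
4. propose(1,'p'):  nop
5. deliver 1→2:  <2:back v1 p>
6. deliver 2→1:  <1:prim v1 p>
7. timeout(1):  <1:back v2 p>
8. deliver 1→2:  <2:prim v2 p>
9. deliver 2→1:  nop
10. deliver 0→1:  nop
11. deliver 0→1:  nop

2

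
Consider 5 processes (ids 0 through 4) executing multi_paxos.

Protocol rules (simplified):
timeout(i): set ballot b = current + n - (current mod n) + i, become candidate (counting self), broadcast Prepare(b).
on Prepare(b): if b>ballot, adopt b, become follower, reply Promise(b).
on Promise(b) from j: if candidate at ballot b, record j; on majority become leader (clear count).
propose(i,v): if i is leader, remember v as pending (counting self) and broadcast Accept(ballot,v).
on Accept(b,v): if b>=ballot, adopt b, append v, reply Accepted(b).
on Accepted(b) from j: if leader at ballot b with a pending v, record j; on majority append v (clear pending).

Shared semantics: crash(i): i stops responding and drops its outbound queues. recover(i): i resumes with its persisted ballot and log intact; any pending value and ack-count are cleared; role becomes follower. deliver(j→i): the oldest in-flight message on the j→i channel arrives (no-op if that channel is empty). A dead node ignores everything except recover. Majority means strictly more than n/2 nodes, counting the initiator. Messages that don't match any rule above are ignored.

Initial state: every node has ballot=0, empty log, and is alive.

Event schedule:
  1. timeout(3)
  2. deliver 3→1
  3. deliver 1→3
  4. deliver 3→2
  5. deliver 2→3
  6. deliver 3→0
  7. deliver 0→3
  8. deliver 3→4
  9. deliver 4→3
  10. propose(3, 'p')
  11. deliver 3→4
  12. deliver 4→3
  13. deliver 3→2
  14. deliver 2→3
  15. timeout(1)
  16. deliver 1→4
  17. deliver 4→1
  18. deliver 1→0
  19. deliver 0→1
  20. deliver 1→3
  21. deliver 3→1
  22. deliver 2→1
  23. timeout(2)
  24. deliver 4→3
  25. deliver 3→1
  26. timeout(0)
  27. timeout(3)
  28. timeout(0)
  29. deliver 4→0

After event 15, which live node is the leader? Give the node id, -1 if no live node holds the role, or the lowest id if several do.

e1 timeout(3): 3[cand,b=8,-]
e2 deliver 3→1: 1[foll,b=8,-]
e3 deliver 1→3: ·
e4 deliver 3→2: 2[foll,b=8,-]
e5 deliver 2→3: 3[lead,b=8,-]
e6 deliver 3→0: 0[foll,b=8,-]
e7 deliver 0→3: ·
e8 deliver 3→4: 4[foll,b=8,-]
e9 deliver 4→3: ·
e10 propose(3,'p'): ·
e11 deliver 3→4: 4[foll,b=8,p]
e12 deliver 4→3: ·
e13 deliver 3→2: 2[foll,b=8,p]
e14 deliver 2→3: 3[lead,b=8,p]
e15 timeout(1): 1[cand,b=11,-]

3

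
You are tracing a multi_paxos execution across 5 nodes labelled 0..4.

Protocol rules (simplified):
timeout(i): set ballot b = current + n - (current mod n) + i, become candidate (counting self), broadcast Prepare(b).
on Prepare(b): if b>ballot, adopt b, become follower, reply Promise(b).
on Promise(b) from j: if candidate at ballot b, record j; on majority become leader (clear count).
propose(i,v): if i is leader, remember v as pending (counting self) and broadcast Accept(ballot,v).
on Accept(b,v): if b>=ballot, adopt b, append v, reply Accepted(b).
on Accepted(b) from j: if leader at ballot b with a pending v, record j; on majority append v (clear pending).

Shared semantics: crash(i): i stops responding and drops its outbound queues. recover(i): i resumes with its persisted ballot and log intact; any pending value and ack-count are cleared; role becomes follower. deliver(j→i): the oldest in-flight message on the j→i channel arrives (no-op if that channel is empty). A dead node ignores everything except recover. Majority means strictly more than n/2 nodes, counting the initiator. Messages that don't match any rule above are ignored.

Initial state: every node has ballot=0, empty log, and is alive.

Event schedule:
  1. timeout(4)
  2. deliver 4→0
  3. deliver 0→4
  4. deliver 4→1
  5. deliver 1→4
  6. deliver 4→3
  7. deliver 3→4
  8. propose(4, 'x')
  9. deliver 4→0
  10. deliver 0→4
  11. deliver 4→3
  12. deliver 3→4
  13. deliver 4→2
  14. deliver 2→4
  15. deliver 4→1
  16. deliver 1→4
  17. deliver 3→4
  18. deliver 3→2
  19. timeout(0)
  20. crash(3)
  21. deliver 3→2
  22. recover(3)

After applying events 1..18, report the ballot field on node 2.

[1] timeout(4) → N4(cand b9 [-])
[2] deliver 4→0 → N0(foll b9 [-])
[3] deliver 0→4 → ∅
[4] deliver 4→1 → N1(foll b9 [-])
[5] deliver 1→4 → N4(lead b9 [-])
[6] deliver 4→3 → N3(foll b9 [-])
[7] deliver 3→4 → ∅
[8] propose(4,'x') → ∅
[9] deliver 4→0 → N0(foll b9 [x])
[10] deliver 0→4 → ∅
[11] deliver 4→3 → N3(foll b9 [x])
[12] deliver 3→4 → N4(lead b9 [x])
[13] deliver 4→2 → N2(foll b9 [-])
[14] deliver 2→4 → ∅
[15] deliver 4→1 → N1(foll b9 [x])
[16] deliver 1→4 → ∅
[17] deliver 3→4 → ∅
[18] deliver 3→2 → ∅

9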